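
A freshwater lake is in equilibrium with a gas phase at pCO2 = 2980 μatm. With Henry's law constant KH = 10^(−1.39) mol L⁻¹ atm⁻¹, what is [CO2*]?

KH = 10^(−1.39) = 4.074×10^-2 mol L⁻¹ atm⁻¹
[CO2*] = KH · pCO2 = 4.074×10^-2 × 2980×10^-6 atm = 1.21×10^-4 mol/L

[CO2*] = 121 μmol/L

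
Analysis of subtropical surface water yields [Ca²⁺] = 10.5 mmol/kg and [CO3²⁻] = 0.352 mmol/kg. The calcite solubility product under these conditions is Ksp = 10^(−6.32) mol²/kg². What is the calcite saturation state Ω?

Ksp = 10^(−6.32) = 4.786×10^-7
Ω = [Ca²⁺][CO3²⁻]/Ksp = (10.5×10^-3)(0.352×10^-3) / 4.786×10^-7 = 7.72

Ω = 7.72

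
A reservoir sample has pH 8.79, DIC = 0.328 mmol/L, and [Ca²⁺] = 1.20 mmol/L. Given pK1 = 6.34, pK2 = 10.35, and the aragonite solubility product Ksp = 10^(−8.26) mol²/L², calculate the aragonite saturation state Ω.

α₂ = 1 / (1 + [H⁺]/K2 + [H⁺]²/(K1K2)) = 1 / (1 + 10^+1.56 + 10^-0.89)
   = 1 / (1 + 36.308 + 0.12882) = 1/37.437 = 0.02671
[CO3²⁻] = α₂ × DIC = 0.02671 × 0.328 = 0.008761 mmol/L = 8.761 μmol/L
Ksp = 10^(−8.26) = 5.495×10^-9
Ω = [Ca²⁺][CO3²⁻]/Ksp = (1.20×10^-3)(8.761×10^-6) / 5.495×10^-9 = 1.91

Ω = 1.91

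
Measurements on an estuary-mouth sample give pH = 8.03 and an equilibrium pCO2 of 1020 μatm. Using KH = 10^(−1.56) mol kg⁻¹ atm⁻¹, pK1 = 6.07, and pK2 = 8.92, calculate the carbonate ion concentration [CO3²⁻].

[CO3²⁻] = 0.330 mmol/kg

[CO2*] = KH · pCO2 = 10^(−1.56) × 1020×10^-6 = 2.809×10^-5 mol/kg
α₀ = 1/(1 + K1/[H⁺] + K1K2/[H⁺]²) = 1/(1 + 10^+1.96 + 10^+1.07) = 0.009620
DIC = [CO2*]/α₀ = 2.809×10^-5 / 0.009620 = 2.920 mmol/kg
[CO3²⁻] = α₂·DIC; α₂ = 0.1130, so [CO3²⁻] = 0.1130 × 2.920 = 0.330 mmol/kg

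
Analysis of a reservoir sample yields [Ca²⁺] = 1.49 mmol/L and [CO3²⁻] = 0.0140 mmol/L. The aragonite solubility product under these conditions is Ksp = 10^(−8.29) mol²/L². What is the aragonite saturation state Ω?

Ksp = 10^(−8.29) = 5.129×10^-9
Ω = [Ca²⁺][CO3²⁻]/Ksp = (1.49×10^-3)(0.0140×10^-3) / 5.129×10^-9 = 4.07

Ω = 4.07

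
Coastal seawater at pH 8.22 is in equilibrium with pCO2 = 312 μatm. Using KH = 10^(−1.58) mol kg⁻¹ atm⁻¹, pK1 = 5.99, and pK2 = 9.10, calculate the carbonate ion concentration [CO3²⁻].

[CO2*] = KH · pCO2 = 10^(−1.58) × 312×10^-6 = 8.206×10^-6 mol/kg
α₀ = 1/(1 + K1/[H⁺] + K1K2/[H⁺]²) = 1/(1 + 10^+2.23 + 10^+1.35) = 0.005176
DIC = [CO2*]/α₀ = 8.206×10^-6 / 0.005176 = 1.586 mmol/kg
[CO3²⁻] = α₂·DIC; α₂ = 0.1159, so [CO3²⁻] = 0.1159 × 1.586 = 0.184 mmol/kg

[CO3²⁻] = 0.184 mmol/kg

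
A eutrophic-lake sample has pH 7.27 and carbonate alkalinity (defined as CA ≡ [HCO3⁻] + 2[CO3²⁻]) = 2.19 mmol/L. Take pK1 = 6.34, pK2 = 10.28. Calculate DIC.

CA = [HCO3⁻] + 2[CO3²⁻] = (α₁ + 2α₂)·DIC
At pH 7.27: [H⁺]/K1 = 10^-0.93 = 0.11749, K2/[H⁺] = 10^-3.01 = 0.00097724
α₁ = 1/(1 + 0.11749 + 0.00097724) = 1/1.1185 = 0.8941; α₂ = α₁·K2/[H⁺] = 0.0008737
α₁ + 2α₂ = 0.8958
DIC = CA / (α₁ + 2α₂) = 2.19 / 0.8958 = 2.44 mmol/L

DIC = 2.44 mmol/L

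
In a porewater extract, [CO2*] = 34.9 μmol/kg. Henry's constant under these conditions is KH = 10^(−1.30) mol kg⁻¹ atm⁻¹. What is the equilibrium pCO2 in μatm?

pCO2 = 696 μatm

KH = 10^(−1.30) = 5.012×10^-2 mol kg⁻¹ atm⁻¹
pCO2 = [CO2*]/KH = 34.9×10^-6 / 5.012×10^-2 = 6.96×10^-4 atm = 696 μatm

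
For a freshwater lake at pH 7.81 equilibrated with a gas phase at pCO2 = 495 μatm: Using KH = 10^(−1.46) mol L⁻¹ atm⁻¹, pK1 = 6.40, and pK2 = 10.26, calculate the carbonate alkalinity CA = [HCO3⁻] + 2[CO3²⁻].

CA = 0.444 mmol/L

[CO2*] = KH · pCO2 = 10^(−1.46) × 495×10^-6 = 1.716×10^-5 mol/L
α₀ = 1/(1 + K1/[H⁺] + K1K2/[H⁺]²) = 1/(1 + 10^+1.41 + 10^-1.04) = 0.03732
DIC = [CO2*]/α₀ = 1.716×10^-5 / 0.03732 = 0.4599 mmol/L
CA = (α₁ + 2α₂)·DIC = (0.9593 + 2×0.003404) × 0.4599 = 0.444 mmol/L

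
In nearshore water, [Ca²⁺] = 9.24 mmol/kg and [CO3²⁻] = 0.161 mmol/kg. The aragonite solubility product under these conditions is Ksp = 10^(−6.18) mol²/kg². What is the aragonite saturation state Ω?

Ksp = 10^(−6.18) = 6.607×10^-7
Ω = [Ca²⁺][CO3²⁻]/Ksp = (9.24×10^-3)(0.161×10^-3) / 6.607×10^-7 = 2.25

Ω = 2.25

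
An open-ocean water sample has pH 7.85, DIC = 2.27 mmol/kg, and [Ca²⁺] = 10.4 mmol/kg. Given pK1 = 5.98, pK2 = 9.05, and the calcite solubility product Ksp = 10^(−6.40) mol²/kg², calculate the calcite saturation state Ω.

Ω = 3.48

α₂ = 1 / (1 + [H⁺]/K2 + [H⁺]²/(K1K2)) = 1 / (1 + 10^+1.20 + 10^-0.67)
   = 1 / (1 + 15.849 + 0.21380) = 1/17.063 = 0.05861
[CO3²⁻] = α₂ × DIC = 0.05861 × 2.27 = 0.1330 mmol/kg
Ksp = 10^(−6.40) = 3.981×10^-7
Ω = [Ca²⁺][CO3²⁻]/Ksp = (10.4×10^-3)(1.330×10^-4) / 3.981×10^-7 = 3.48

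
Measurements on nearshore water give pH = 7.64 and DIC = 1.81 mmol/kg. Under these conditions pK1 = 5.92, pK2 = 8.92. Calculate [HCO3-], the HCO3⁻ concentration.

[HCO3⁻] = 1.69 mmol/kg

α₁ = 1 / (1 + [H⁺]/K1 + K2/[H⁺]) = 1 / (1 + 10^-1.72 + 10^-1.28)
   = 1 / (1 + 0.019055 + 0.052481) = 1/1.0715 = 0.9332
[HCO3⁻] = α₁ × DIC = 0.9332 × 1.81 = 1.69 mmol/kg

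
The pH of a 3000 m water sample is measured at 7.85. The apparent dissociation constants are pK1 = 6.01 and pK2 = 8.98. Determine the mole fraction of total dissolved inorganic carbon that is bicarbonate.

α₁ = 0.919

α₁ = 1 / (1 + [H⁺]/K1 + K2/[H⁺]) = 1 / (1 + 10^-1.84 + 10^-1.13)
   = 1 / (1 + 0.014454 + 0.074131) = 1/1.0886 = 0.9186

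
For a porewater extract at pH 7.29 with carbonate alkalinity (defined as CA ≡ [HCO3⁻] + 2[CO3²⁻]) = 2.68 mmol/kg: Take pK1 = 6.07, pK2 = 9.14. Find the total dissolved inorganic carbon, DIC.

CA = [HCO3⁻] + 2[CO3²⁻] = (α₁ + 2α₂)·DIC
At pH 7.29: [H⁺]/K1 = 10^-1.22 = 0.060256, K2/[H⁺] = 10^-1.85 = 0.014125
α₁ = 1/(1 + 0.060256 + 0.014125) = 1/1.0744 = 0.9308; α₂ = α₁·K2/[H⁺] = 0.01315
α₁ + 2α₂ = 0.9571
DIC = CA / (α₁ + 2α₂) = 2.68 / 0.9571 = 2.80 mmol/kg

DIC = 2.80 mmol/kg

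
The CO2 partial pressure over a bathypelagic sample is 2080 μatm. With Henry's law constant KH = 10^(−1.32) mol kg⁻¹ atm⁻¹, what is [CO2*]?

KH = 10^(−1.32) = 4.786×10^-2 mol kg⁻¹ atm⁻¹
[CO2*] = KH · pCO2 = 4.786×10^-2 × 2080×10^-6 atm = 9.96×10^-5 mol/kg

[CO2*] = 99.6 μmol/kg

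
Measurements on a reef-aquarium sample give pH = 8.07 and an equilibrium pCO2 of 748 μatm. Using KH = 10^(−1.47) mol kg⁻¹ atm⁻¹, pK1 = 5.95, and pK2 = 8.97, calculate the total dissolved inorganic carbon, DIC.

DIC = 3.79 mmol/kg

[CO2*] = KH · pCO2 = 10^(−1.47) × 748×10^-6 = 2.535×10^-5 mol/kg
α₀ = 1/(1 + K1/[H⁺] + K1K2/[H⁺]²) = 1/(1 + 10^+2.12 + 10^+1.22) = 0.006692
DIC = [CO2*]/α₀ = 2.535×10^-5 / 0.006692 = 3.79 mmol/kg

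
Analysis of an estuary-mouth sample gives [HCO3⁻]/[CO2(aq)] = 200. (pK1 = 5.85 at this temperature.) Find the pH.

From K1 = [H⁺][HCO3⁻]/[CO2(aq)]:  pH = pK1 + log₁₀([HCO3⁻]/[CO2(aq)])
log₁₀(200) = +2.301
pH = 5.85 + (+2.301) = 8.15

pH = 8.15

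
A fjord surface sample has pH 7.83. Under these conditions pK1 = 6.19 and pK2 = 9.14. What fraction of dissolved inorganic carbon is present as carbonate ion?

α₂ = 0.0457

α₂ = 1 / (1 + [H⁺]/K2 + [H⁺]²/(K1K2)) = 1 / (1 + 10^+1.31 + 10^-0.33)
   = 1 / (1 + 20.417 + 0.46774) = 1/21.885 = 0.04569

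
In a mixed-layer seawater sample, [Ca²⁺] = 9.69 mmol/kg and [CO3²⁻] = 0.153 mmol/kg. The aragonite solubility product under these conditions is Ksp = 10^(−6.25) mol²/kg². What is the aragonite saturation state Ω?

Ksp = 10^(−6.25) = 5.623×10^-7
Ω = [Ca²⁺][CO3²⁻]/Ksp = (9.69×10^-3)(0.153×10^-3) / 5.623×10^-7 = 2.64

Ω = 2.64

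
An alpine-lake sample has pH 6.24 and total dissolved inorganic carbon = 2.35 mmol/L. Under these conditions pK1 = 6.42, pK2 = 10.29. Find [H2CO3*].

[CO2*] = 1.42 mmol/L

α₀ = 1 / (1 + K1/[H⁺] + K1K2/[H⁺]²) = 1 / (1 + 10^-0.18 + 10^-4.23)
   = 1 / (1 + 0.66069 + 5.8884×10^-5) = 1/1.6608 = 0.6021
[CO2*] = α₀ × DIC = 0.6021 × 2.35 = 1.42 mmol/L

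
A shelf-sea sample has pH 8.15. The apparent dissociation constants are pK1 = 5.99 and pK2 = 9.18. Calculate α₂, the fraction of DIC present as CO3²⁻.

α₂ = 0.0848

α₂ = 1 / (1 + [H⁺]/K2 + [H⁺]²/(K1K2)) = 1 / (1 + 10^+1.03 + 10^-1.13)
   = 1 / (1 + 10.715 + 0.074131) = 1/11.789 = 0.08482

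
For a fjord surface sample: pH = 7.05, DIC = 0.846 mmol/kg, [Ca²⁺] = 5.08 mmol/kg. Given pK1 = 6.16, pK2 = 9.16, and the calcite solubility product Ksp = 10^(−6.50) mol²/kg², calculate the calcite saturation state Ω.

α₂ = 1 / (1 + [H⁺]/K2 + [H⁺]²/(K1K2)) = 1 / (1 + 10^+2.11 + 10^+1.22)
   = 1 / (1 + 128.82 + 16.596) = 1/146.42 = 0.006830
[CO3²⁻] = α₂ × DIC = 0.006830 × 0.846 = 0.005778 mmol/kg = 5.778 μmol/kg
Ksp = 10^(−6.50) = 3.162×10^-7
Ω = [Ca²⁺][CO3²⁻]/Ksp = (5.08×10^-3)(5.778×10^-6) / 3.162×10^-7 = 0.0928

Ω = 0.0928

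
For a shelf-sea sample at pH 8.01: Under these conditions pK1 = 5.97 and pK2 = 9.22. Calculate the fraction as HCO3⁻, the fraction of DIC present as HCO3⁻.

α₁ = 0.934

α₁ = 1 / (1 + [H⁺]/K1 + K2/[H⁺]) = 1 / (1 + 10^-2.04 + 10^-1.21)
   = 1 / (1 + 0.0091201 + 0.061660) = 1/1.0708 = 0.9339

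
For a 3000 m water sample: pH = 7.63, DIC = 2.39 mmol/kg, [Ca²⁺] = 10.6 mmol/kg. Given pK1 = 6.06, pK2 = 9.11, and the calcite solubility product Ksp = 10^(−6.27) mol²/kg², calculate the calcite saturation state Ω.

α₂ = 1 / (1 + [H⁺]/K2 + [H⁺]²/(K1K2)) = 1 / (1 + 10^+1.48 + 10^-0.09)
   = 1 / (1 + 30.200 + 0.81283) = 1/32.012 = 0.03124
[CO3²⁻] = α₂ × DIC = 0.03124 × 2.39 = 0.07466 mmol/kg
Ksp = 10^(−6.27) = 5.370×10^-7
Ω = [Ca²⁺][CO3²⁻]/Ksp = (10.6×10^-3)(7.466×10^-5) / 5.370×10^-7 = 1.47

Ω = 1.47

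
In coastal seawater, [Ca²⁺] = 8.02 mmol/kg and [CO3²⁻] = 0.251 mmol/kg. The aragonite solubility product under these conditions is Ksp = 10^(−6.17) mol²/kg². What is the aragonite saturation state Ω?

Ω = 2.98

Ksp = 10^(−6.17) = 6.761×10^-7
Ω = [Ca²⁺][CO3²⁻]/Ksp = (8.02×10^-3)(0.251×10^-3) / 6.761×10^-7 = 2.98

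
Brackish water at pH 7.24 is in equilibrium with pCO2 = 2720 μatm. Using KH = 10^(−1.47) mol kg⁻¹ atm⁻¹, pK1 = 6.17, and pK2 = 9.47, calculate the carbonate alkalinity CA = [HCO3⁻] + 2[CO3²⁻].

CA = 1.10 mmol/kg

[CO2*] = KH · pCO2 = 10^(−1.47) × 2720×10^-6 = 9.217×10^-5 mol/kg
α₀ = 1/(1 + K1/[H⁺] + K1K2/[H⁺]²) = 1/(1 + 10^+1.07 + 10^-1.16) = 0.07801
DIC = [CO2*]/α₀ = 9.217×10^-5 / 0.07801 = 1.181 mmol/kg
CA = (α₁ + 2α₂)·DIC = (0.9166 + 2×0.005397) × 1.181 = 1.10 mmol/kg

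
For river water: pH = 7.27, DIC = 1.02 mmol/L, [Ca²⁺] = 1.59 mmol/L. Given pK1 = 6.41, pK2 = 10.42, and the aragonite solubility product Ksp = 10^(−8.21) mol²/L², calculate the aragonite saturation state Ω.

Ω = 0.164

α₂ = 1 / (1 + [H⁺]/K2 + [H⁺]²/(K1K2)) = 1 / (1 + 10^+3.15 + 10^+2.29)
   = 1 / (1 + 1412.5 + 194.98) = 1/1608.5 = 0.0006217
[CO3²⁻] = α₂ × DIC = 0.0006217 × 1.02 = 0.0006341 mmol/L = 0.6341 μmol/L
Ksp = 10^(−8.21) = 6.166×10^-9
Ω = [Ca²⁺][CO3²⁻]/Ksp = (1.59×10^-3)(6.341×10^-7) / 6.166×10^-9 = 0.164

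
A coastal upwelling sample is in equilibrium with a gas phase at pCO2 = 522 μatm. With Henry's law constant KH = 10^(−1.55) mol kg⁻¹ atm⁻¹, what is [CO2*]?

KH = 10^(−1.55) = 2.818×10^-2 mol kg⁻¹ atm⁻¹
[CO2*] = KH · pCO2 = 2.818×10^-2 × 522×10^-6 atm = 1.47×10^-5 mol/kg

[CO2*] = 14.7 μmol/kg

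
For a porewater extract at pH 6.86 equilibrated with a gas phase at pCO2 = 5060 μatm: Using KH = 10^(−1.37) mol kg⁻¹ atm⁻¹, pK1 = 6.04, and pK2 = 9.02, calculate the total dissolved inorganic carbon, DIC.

DIC = 1.65 mmol/kg

[CO2*] = KH · pCO2 = 10^(−1.37) × 5060×10^-6 = 2.158×10^-4 mol/kg
α₀ = 1/(1 + K1/[H⁺] + K1K2/[H⁺]²) = 1/(1 + 10^+0.82 + 10^-1.34) = 0.1307
DIC = [CO2*]/α₀ = 2.158×10^-4 / 0.1307 = 1.65 mmol/kg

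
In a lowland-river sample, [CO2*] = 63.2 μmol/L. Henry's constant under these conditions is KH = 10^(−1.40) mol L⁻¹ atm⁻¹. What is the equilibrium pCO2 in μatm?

KH = 10^(−1.40) = 3.981×10^-2 mol L⁻¹ atm⁻¹
pCO2 = [CO2*]/KH = 63.2×10^-6 / 3.981×10^-2 = 1.59×10^-3 atm = 1590 μatm

pCO2 = 1590 μatm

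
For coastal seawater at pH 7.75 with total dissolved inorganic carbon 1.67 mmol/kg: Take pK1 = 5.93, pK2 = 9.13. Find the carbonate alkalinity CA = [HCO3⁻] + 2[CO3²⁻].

CA = 1.71 mmol/kg

CA = [HCO3⁻] + 2[CO3²⁻] = (α₁ + 2α₂)·DIC
At pH 7.75: [H⁺]/K1 = 10^-1.82 = 0.015136, K2/[H⁺] = 10^-1.38 = 0.041687
α₁ = 1/(1 + 0.015136 + 0.041687) = 1/1.0568 = 0.9462; α₂ = α₁·K2/[H⁺] = 0.03945
α₁ + 2α₂ = 1.0251
CA = 1.0251 × 1.67 = 1.71 mmol/kg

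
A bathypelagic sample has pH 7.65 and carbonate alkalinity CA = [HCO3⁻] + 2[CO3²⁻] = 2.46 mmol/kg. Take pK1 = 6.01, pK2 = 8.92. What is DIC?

CA = [HCO3⁻] + 2[CO3²⁻] = (α₁ + 2α₂)·DIC
At pH 7.65: [H⁺]/K1 = 10^-1.64 = 0.022909, K2/[H⁺] = 10^-1.27 = 0.053703
α₁ = 1/(1 + 0.022909 + 0.053703) = 1/1.0766 = 0.9288; α₂ = α₁·K2/[H⁺] = 0.04988
α₁ + 2α₂ = 1.0286
DIC = CA / (α₁ + 2α₂) = 2.46 / 1.0286 = 2.39 mmol/kg

DIC = 2.39 mmol/kg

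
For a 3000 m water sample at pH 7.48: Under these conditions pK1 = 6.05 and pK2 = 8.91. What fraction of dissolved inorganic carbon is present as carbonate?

α₂ = 0.0346

α₂ = 1 / (1 + [H⁺]/K2 + [H⁺]²/(K1K2)) = 1 / (1 + 10^+1.43 + 10^+0.00)
   = 1 / (1 + 26.915 + 1.0000) = 1/28.915 = 0.03458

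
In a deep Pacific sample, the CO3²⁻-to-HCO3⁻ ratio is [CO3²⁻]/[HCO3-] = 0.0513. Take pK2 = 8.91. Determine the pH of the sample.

pH = 7.62

From K2 = [H⁺][CO3²⁻]/[HCO3-]:  pH = pK2 + log₁₀([CO3²⁻]/[HCO3-])
log₁₀(0.0513) = -1.290
pH = 8.91 + (-1.290) = 7.62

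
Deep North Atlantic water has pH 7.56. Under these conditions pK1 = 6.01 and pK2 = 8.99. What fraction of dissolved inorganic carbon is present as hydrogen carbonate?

α₁ = 0.939

α₁ = 1 / (1 + [H⁺]/K1 + K2/[H⁺]) = 1 / (1 + 10^-1.55 + 10^-1.43)
   = 1 / (1 + 0.028184 + 0.037154) = 1/1.0653 = 0.9387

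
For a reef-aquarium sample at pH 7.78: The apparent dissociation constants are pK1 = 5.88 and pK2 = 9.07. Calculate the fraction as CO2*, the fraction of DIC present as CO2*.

α₀ = 0.0118

α₀ = 1 / (1 + K1/[H⁺] + K1K2/[H⁺]²) = 1 / (1 + 10^+1.90 + 10^+0.61)
   = 1 / (1 + 79.433 + 4.0738) = 1/84.507 = 0.01183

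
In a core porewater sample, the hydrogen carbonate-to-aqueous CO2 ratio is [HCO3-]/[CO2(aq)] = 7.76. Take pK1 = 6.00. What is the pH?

pH = 6.89

From K1 = [H⁺][HCO3-]/[CO2(aq)]:  pH = pK1 + log₁₀([HCO3-]/[CO2(aq)])
log₁₀(7.76) = +0.890
pH = 6.00 + (+0.890) = 6.89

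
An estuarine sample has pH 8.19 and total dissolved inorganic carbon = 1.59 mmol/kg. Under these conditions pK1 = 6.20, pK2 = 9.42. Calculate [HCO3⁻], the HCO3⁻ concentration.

α₁ = 1 / (1 + [H⁺]/K1 + K2/[H⁺]) = 1 / (1 + 10^-1.99 + 10^-1.23)
   = 1 / (1 + 0.010233 + 0.058884) = 1/1.0691 = 0.9354
[HCO3⁻] = α₁ × DIC = 0.9354 × 1.59 = 1.49 mmol/kg

[HCO3⁻] = 1.49 mmol/kg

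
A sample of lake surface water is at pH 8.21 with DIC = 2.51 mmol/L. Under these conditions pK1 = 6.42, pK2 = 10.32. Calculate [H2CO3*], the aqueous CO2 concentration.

[CO2*] = 0.0398 mmol/L

α₀ = 1 / (1 + K1/[H⁺] + K1K2/[H⁺]²) = 1 / (1 + 10^+1.79 + 10^-0.32)
   = 1 / (1 + 61.660 + 0.47863) = 1/63.138 = 0.01584
[CO2*] = α₀ × DIC = 0.01584 × 2.51 = 0.0398 mmol/L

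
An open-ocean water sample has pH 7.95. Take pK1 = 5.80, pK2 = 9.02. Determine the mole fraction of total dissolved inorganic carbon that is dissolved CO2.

α₀ = 1 / (1 + K1/[H⁺] + K1K2/[H⁺]²) = 1 / (1 + 10^+2.15 + 10^+1.08)
   = 1 / (1 + 141.25 + 12.023) = 1/154.28 = 0.006482

α₀ = 0.00648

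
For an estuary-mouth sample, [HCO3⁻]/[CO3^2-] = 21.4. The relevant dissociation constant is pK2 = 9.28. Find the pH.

From K2 = [H⁺][CO3^2-]/[HCO3⁻]:  pH = pK2 − log₁₀([HCO3⁻]/[CO3^2-])
log₁₀(21.4) = +1.330
pH = 9.28 − (+1.330) = 7.95

pH = 7.95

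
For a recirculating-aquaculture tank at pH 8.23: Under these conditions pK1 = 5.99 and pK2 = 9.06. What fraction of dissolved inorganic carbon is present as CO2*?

α₀ = 0.00499

α₀ = 1 / (1 + K1/[H⁺] + K1K2/[H⁺]²) = 1 / (1 + 10^+2.24 + 10^+1.41)
   = 1 / (1 + 173.78 + 25.704) = 1/200.48 = 0.004988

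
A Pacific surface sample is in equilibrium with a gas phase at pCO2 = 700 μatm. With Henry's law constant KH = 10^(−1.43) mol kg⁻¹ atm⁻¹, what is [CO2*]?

[CO2*] = 26.0 μmol/kg

KH = 10^(−1.43) = 3.715×10^-2 mol kg⁻¹ atm⁻¹
[CO2*] = KH · pCO2 = 3.715×10^-2 × 700×10^-6 atm = 2.60×10^-5 mol/kg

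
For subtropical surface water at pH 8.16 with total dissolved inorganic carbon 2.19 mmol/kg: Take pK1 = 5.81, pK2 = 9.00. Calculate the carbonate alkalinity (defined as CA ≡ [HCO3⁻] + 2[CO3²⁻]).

CA = 2.46 mmol/kg

CA = [HCO3⁻] + 2[CO3²⁻] = (α₁ + 2α₂)·DIC
At pH 8.16: [H⁺]/K1 = 10^-2.35 = 0.0044668, K2/[H⁺] = 10^-0.84 = 0.14454
α₁ = 1/(1 + 0.0044668 + 0.14454) = 1/1.1490 = 0.8703; α₂ = α₁·K2/[H⁺] = 0.1258
α₁ + 2α₂ = 1.1219
CA = 1.1219 × 2.19 = 2.46 mmol/kg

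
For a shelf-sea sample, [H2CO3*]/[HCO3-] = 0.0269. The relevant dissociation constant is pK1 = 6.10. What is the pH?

pH = 7.67

From K1 = [H⁺][HCO3-]/[H2CO3*]:  pH = pK1 − log₁₀([H2CO3*]/[HCO3-])
log₁₀(0.0269) = -1.570
pH = 6.10 − (-1.570) = 7.67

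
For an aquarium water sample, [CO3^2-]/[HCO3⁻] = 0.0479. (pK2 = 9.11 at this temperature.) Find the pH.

pH = 7.79

From K2 = [H⁺][CO3^2-]/[HCO3⁻]:  pH = pK2 + log₁₀([CO3^2-]/[HCO3⁻])
log₁₀(0.0479) = -1.320
pH = 9.11 + (-1.320) = 7.79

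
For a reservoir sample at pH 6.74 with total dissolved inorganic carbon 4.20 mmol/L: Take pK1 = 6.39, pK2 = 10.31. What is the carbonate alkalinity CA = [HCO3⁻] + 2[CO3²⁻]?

CA = [HCO3⁻] + 2[CO3²⁻] = (α₁ + 2α₂)·DIC
At pH 6.74: [H⁺]/K1 = 10^-0.35 = 0.44668, K2/[H⁺] = 10^-3.57 = 0.00026915
α₁ = 1/(1 + 0.44668 + 0.00026915) = 1/1.4470 = 0.6911; α₂ = α₁·K2/[H⁺] = 0.0001860
α₁ + 2α₂ = 0.6915
CA = 0.6915 × 4.20 = 2.90 mmol/L

CA = 2.90 mmol/L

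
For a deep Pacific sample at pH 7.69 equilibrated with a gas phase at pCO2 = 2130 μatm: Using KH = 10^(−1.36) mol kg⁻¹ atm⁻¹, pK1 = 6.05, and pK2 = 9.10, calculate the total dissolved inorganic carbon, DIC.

DIC = 4.31 mmol/kg

[CO2*] = KH · pCO2 = 10^(−1.36) × 2130×10^-6 = 9.298×10^-5 mol/kg
α₀ = 1/(1 + K1/[H⁺] + K1K2/[H⁺]²) = 1/(1 + 10^+1.64 + 10^+0.23) = 0.02158
DIC = [CO2*]/α₀ = 9.298×10^-5 / 0.02158 = 4.31 mmol/kg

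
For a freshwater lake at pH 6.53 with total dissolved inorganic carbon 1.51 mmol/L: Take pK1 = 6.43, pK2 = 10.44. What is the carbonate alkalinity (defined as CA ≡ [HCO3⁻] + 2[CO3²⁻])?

CA = [HCO3⁻] + 2[CO3²⁻] = (α₁ + 2α₂)·DIC
At pH 6.53: [H⁺]/K1 = 10^-0.10 = 0.79433, K2/[H⁺] = 10^-3.91 = 0.00012303
α₁ = 1/(1 + 0.79433 + 0.00012303) = 1/1.7945 = 0.5573; α₂ = α₁·K2/[H⁺] = 6.856×10^-5
α₁ + 2α₂ = 0.5574
CA = 0.5574 × 1.51 = 0.842 mmol/L

CA = 0.842 mmol/L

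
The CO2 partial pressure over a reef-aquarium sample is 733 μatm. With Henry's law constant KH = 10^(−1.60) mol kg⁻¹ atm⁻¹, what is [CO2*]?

KH = 10^(−1.60) = 2.512×10^-2 mol kg⁻¹ atm⁻¹
[CO2*] = KH · pCO2 = 2.512×10^-2 × 733×10^-6 atm = 1.84×10^-5 mol/kg

[CO2*] = 18.4 μmol/kg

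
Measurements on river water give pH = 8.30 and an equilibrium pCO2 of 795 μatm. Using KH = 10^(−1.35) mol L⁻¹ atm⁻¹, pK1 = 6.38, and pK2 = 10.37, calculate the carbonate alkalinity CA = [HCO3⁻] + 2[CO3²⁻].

CA = 3.00 mmol/L

[CO2*] = KH · pCO2 = 10^(−1.35) × 795×10^-6 = 3.551×10^-5 mol/L
α₀ = 1/(1 + K1/[H⁺] + K1K2/[H⁺]²) = 1/(1 + 10^+1.92 + 10^-0.15) = 0.01178
DIC = [CO2*]/α₀ = 3.551×10^-5 / 0.01178 = 3.014 mmol/L
CA = (α₁ + 2α₂)·DIC = (0.9799 + 2×0.008340) × 3.014 = 3.00 mmol/L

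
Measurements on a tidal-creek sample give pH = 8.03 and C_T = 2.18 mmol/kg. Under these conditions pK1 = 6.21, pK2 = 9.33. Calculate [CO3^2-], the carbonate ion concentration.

[CO3²⁻] = 0.103 mmol/kg

α₂ = 1 / (1 + [H⁺]/K2 + [H⁺]²/(K1K2)) = 1 / (1 + 10^+1.30 + 10^-0.52)
   = 1 / (1 + 19.953 + 0.30200) = 1/21.255 = 0.04705
[CO3²⁻] = α₂ × DIC = 0.04705 × 2.18 = 0.103 mmol/kg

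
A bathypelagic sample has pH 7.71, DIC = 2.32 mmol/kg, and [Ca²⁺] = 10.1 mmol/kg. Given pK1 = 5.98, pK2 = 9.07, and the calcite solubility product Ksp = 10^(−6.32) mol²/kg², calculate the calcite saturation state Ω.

Ω = 2.01

α₂ = 1 / (1 + [H⁺]/K2 + [H⁺]²/(K1K2)) = 1 / (1 + 10^+1.36 + 10^-0.37)
   = 1 / (1 + 22.909 + 0.42658) = 1/24.335 = 0.04109
[CO3²⁻] = α₂ × DIC = 0.04109 × 2.32 = 0.09533 mmol/kg
Ksp = 10^(−6.32) = 4.786×10^-7
Ω = [Ca²⁺][CO3²⁻]/Ksp = (10.1×10^-3)(9.533×10^-5) / 4.786×10^-7 = 2.01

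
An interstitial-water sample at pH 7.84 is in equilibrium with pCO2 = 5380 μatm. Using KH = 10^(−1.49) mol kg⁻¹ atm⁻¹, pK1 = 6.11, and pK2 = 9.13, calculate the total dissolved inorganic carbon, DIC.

DIC = 10.0 mmol/kg

[CO2*] = KH · pCO2 = 10^(−1.49) × 5380×10^-6 = 1.741×10^-4 mol/kg
α₀ = 1/(1 + K1/[H⁺] + K1K2/[H⁺]²) = 1/(1 + 10^+1.73 + 10^+0.44) = 0.01740
DIC = [CO2*]/α₀ = 1.741×10^-4 / 0.01740 = 10.0 mmol/kg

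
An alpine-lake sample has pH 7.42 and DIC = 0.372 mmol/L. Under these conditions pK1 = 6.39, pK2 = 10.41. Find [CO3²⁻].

α₂ = 1 / (1 + [H⁺]/K2 + [H⁺]²/(K1K2)) = 1 / (1 + 10^+2.99 + 10^+1.96)
   = 1 / (1 + 977.24 + 91.201) = 1/1069.4 = 0.0009351
[CO3²⁻] = α₂ × DIC = 0.0009351 × 0.372 = 0.000348 mmol/L = 0.348 μmol/L

[CO3²⁻] = 0.348 μmol/L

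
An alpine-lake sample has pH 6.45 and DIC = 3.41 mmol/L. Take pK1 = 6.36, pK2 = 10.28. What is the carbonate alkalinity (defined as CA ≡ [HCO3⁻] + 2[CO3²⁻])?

CA = 1.88 mmol/L

CA = [HCO3⁻] + 2[CO3²⁻] = (α₁ + 2α₂)·DIC
At pH 6.45: [H⁺]/K1 = 10^-0.09 = 0.81283, K2/[H⁺] = 10^-3.83 = 0.00014791
α₁ = 1/(1 + 0.81283 + 0.00014791) = 1/1.8130 = 0.5516; α₂ = α₁·K2/[H⁺] = 8.158×10^-5
α₁ + 2α₂ = 0.5517
CA = 0.5517 × 3.41 = 1.88 mmol/L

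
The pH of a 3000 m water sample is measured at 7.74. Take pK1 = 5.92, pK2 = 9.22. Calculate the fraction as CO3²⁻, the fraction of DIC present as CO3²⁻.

α₂ = 0.0316

α₂ = 1 / (1 + [H⁺]/K2 + [H⁺]²/(K1K2)) = 1 / (1 + 10^+1.48 + 10^-0.34)
   = 1 / (1 + 30.200 + 0.45709) = 1/31.657 = 0.03159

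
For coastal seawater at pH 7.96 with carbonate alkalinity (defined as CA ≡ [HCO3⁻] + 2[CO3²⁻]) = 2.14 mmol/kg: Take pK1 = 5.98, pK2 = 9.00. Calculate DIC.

DIC = 1.99 mmol/kg

CA = [HCO3⁻] + 2[CO3²⁻] = (α₁ + 2α₂)·DIC
At pH 7.96: [H⁺]/K1 = 10^-1.98 = 0.010471, K2/[H⁺] = 10^-1.04 = 0.091201
α₁ = 1/(1 + 0.010471 + 0.091201) = 1/1.1017 = 0.9077; α₂ = α₁·K2/[H⁺] = 0.08278
α₁ + 2α₂ = 1.0733
DIC = CA / (α₁ + 2α₂) = 2.14 / 1.0733 = 1.99 mmol/kg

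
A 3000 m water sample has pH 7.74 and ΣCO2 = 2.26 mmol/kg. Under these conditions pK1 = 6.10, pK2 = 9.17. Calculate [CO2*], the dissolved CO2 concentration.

[CO2*] = 0.0488 mmol/kg

α₀ = 1 / (1 + K1/[H⁺] + K1K2/[H⁺]²) = 1 / (1 + 10^+1.64 + 10^+0.21)
   = 1 / (1 + 43.652 + 1.6218) = 1/46.273 = 0.02161
[CO2*] = α₀ × DIC = 0.02161 × 2.26 = 0.0488 mmol/kg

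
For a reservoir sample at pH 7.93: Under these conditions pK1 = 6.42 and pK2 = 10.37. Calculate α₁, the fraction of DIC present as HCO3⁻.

α₁ = 1 / (1 + [H⁺]/K1 + K2/[H⁺]) = 1 / (1 + 10^-1.51 + 10^-2.44)
   = 1 / (1 + 0.030903 + 0.0036308) = 1/1.0345 = 0.9666

α₁ = 0.967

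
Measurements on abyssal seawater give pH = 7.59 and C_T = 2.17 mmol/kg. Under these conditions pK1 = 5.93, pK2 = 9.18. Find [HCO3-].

[HCO3⁻] = 2.07 mmol/kg

α₁ = 1 / (1 + [H⁺]/K1 + K2/[H⁺]) = 1 / (1 + 10^-1.66 + 10^-1.59)
   = 1 / (1 + 0.021878 + 0.025704) = 1/1.0476 = 0.9546
[HCO3⁻] = α₁ × DIC = 0.9546 × 2.17 = 2.07 mmol/kg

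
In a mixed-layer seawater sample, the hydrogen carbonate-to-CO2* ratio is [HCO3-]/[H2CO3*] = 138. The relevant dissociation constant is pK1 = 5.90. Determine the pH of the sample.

From K1 = [H⁺][HCO3-]/[H2CO3*]:  pH = pK1 + log₁₀([HCO3-]/[H2CO3*])
log₁₀(138) = +2.140
pH = 5.90 + (+2.140) = 8.04

pH = 8.04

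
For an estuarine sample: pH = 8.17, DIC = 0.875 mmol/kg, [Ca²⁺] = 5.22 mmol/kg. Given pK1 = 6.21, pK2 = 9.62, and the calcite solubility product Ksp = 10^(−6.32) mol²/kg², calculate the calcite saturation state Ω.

α₂ = 1 / (1 + [H⁺]/K2 + [H⁺]²/(K1K2)) = 1 / (1 + 10^+1.45 + 10^-0.51)
   = 1 / (1 + 28.184 + 0.30903) = 1/29.493 = 0.03391
[CO3²⁻] = α₂ × DIC = 0.03391 × 0.875 = 0.02967 mmol/kg
Ksp = 10^(−6.32) = 4.786×10^-7
Ω = [Ca²⁺][CO3²⁻]/Ksp = (5.22×10^-3)(2.967×10^-5) / 4.786×10^-7 = 0.324

Ω = 0.324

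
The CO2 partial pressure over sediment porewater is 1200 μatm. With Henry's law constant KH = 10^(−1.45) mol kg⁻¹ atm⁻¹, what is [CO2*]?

[CO2*] = 42.6 μmol/kg

KH = 10^(−1.45) = 3.548×10^-2 mol kg⁻¹ atm⁻¹
[CO2*] = KH · pCO2 = 3.548×10^-2 × 1200×10^-6 atm = 4.26×10^-5 mol/kg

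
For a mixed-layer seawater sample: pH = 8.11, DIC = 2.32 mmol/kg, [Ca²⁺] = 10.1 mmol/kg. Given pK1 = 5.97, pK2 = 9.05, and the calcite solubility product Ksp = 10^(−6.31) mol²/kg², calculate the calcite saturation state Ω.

α₂ = 1 / (1 + [H⁺]/K2 + [H⁺]²/(K1K2)) = 1 / (1 + 10^+0.94 + 10^-1.20)
   = 1 / (1 + 8.7096 + 0.063096) = 1/9.7727 = 0.1023
[CO3²⁻] = α₂ × DIC = 0.1023 × 2.32 = 0.2374 mmol/kg
Ksp = 10^(−6.31) = 4.898×10^-7
Ω = [Ca²⁺][CO3²⁻]/Ksp = (10.1×10^-3)(2.374×10^-4) / 4.898×10^-7 = 4.90

Ω = 4.90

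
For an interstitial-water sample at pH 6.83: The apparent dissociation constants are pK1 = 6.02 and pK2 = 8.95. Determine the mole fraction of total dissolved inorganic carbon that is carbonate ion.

α₂ = 0.00653

α₂ = 1 / (1 + [H⁺]/K2 + [H⁺]²/(K1K2)) = 1 / (1 + 10^+2.12 + 10^+1.31)
   = 1 / (1 + 131.83 + 20.417) = 1/153.24 = 0.006526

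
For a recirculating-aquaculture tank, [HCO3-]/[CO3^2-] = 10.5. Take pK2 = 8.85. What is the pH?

From K2 = [H⁺][CO3^2-]/[HCO3-]:  pH = pK2 − log₁₀([HCO3-]/[CO3^2-])
log₁₀(10.5) = +1.021
pH = 8.85 − (+1.021) = 7.83

pH = 7.83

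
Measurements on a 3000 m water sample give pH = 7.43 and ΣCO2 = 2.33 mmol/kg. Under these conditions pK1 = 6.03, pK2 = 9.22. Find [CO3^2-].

α₂ = 1 / (1 + [H⁺]/K2 + [H⁺]²/(K1K2)) = 1 / (1 + 10^+1.79 + 10^+0.39)
   = 1 / (1 + 61.660 + 2.4547) = 1/65.114 = 0.01536
[CO3²⁻] = α₂ × DIC = 0.01536 × 2.33 = 0.0358 mmol/kg

[CO3²⁻] = 0.0358 mmol/kg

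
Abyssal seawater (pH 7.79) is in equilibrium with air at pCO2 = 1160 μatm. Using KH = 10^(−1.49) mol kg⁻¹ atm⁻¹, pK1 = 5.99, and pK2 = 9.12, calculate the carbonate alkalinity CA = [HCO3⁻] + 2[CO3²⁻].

CA = 2.59 mmol/kg

[CO2*] = KH · pCO2 = 10^(−1.49) × 1160×10^-6 = 3.754×10^-5 mol/kg
α₀ = 1/(1 + K1/[H⁺] + K1K2/[H⁺]²) = 1/(1 + 10^+1.80 + 10^+0.47) = 0.01491
DIC = [CO2*]/α₀ = 3.754×10^-5 / 0.01491 = 2.517 mmol/kg
CA = (α₁ + 2α₂)·DIC = (0.9411 + 2×0.04402) × 2.517 = 2.59 mmol/kg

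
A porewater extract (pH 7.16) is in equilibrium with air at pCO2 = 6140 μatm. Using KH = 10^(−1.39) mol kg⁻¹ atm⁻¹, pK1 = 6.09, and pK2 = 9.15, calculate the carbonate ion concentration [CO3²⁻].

[CO3²⁻] = 0.0301 mmol/kg

[CO2*] = KH · pCO2 = 10^(−1.39) × 6140×10^-6 = 2.501×10^-4 mol/kg
α₀ = 1/(1 + K1/[H⁺] + K1K2/[H⁺]²) = 1/(1 + 10^+1.07 + 10^-0.92) = 0.07770
DIC = [CO2*]/α₀ = 2.501×10^-4 / 0.07770 = 3.219 mmol/kg
[CO3²⁻] = α₂·DIC; α₂ = 0.009342, so [CO3²⁻] = 0.009342 × 3.219 = 0.0301 mmol/kg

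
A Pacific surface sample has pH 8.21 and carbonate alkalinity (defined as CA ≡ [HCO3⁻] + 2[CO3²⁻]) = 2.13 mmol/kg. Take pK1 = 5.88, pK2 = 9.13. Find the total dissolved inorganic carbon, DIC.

CA = [HCO3⁻] + 2[CO3²⁻] = (α₁ + 2α₂)·DIC
At pH 8.21: [H⁺]/K1 = 10^-2.33 = 0.0046774, K2/[H⁺] = 10^-0.92 = 0.12023
α₁ = 1/(1 + 0.0046774 + 0.12023) = 1/1.1249 = 0.8890; α₂ = α₁·K2/[H⁺] = 0.1069
α₁ + 2α₂ = 1.1027
DIC = CA / (α₁ + 2α₂) = 2.13 / 1.1027 = 1.93 mmol/kg

DIC = 1.93 mmol/kg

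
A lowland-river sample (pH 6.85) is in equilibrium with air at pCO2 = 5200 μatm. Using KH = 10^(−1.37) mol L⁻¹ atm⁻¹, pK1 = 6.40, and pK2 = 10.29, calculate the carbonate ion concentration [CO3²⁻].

[CO2*] = KH · pCO2 = 10^(−1.37) × 5200×10^-6 = 2.218×10^-4 mol/L
α₀ = 1/(1 + K1/[H⁺] + K1K2/[H⁺]²) = 1/(1 + 10^+0.45 + 10^-2.99) = 0.2618
DIC = [CO2*]/α₀ = 2.218×10^-4 / 0.2618 = 0.8472 mmol/L
[CO3²⁻] = α₂·DIC; α₂ = 0.0002679, so [CO3²⁻] = 0.0002679 × 0.8472 = 0.000227 mmol/L = 0.227 μmol/L

[CO3²⁻] = 0.227 μmol/L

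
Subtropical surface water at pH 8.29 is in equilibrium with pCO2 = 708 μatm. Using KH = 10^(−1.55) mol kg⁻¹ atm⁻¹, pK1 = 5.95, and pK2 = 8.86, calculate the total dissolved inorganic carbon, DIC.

DIC = 5.56 mmol/kg

[CO2*] = KH · pCO2 = 10^(−1.55) × 708×10^-6 = 1.995×10^-5 mol/kg
α₀ = 1/(1 + K1/[H⁺] + K1K2/[H⁺]²) = 1/(1 + 10^+2.34 + 10^+1.77) = 0.003589
DIC = [CO2*]/α₀ = 1.995×10^-5 / 0.003589 = 5.56 mmol/kg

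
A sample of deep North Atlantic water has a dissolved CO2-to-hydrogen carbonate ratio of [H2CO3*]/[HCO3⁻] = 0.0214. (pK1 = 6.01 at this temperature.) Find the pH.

pH = 7.68

From K1 = [H⁺][HCO3⁻]/[H2CO3*]:  pH = pK1 − log₁₀([H2CO3*]/[HCO3⁻])
log₁₀(0.0214) = -1.670
pH = 6.01 − (-1.670) = 7.68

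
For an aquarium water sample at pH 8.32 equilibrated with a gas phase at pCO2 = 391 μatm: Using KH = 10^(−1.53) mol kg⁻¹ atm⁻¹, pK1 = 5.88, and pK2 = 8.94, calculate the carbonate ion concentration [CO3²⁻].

[CO2*] = KH · pCO2 = 10^(−1.53) × 391×10^-6 = 1.154×10^-5 mol/kg
α₀ = 1/(1 + K1/[H⁺] + K1K2/[H⁺]²) = 1/(1 + 10^+2.44 + 10^+1.82) = 0.002920
DIC = [CO2*]/α₀ = 1.154×10^-5 / 0.002920 = 3.952 mmol/kg
[CO3²⁻] = α₂·DIC; α₂ = 0.1929, so [CO3²⁻] = 0.1929 × 3.952 = 0.762 mmol/kg

[CO3²⁻] = 0.762 mmol/kg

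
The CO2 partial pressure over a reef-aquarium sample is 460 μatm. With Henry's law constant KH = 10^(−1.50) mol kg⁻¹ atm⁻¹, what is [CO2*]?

[CO2*] = 14.5 μmol/kg

KH = 10^(−1.50) = 3.162×10^-2 mol kg⁻¹ atm⁻¹
[CO2*] = KH · pCO2 = 3.162×10^-2 × 460×10^-6 atm = 1.45×10^-5 mol/kg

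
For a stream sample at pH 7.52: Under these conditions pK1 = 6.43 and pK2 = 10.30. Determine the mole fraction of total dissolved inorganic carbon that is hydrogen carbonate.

α₁ = 0.923

α₁ = 1 / (1 + [H⁺]/K1 + K2/[H⁺]) = 1 / (1 + 10^-1.09 + 10^-2.78)
   = 1 / (1 + 0.081283 + 0.0016596) = 1/1.0829 = 0.9234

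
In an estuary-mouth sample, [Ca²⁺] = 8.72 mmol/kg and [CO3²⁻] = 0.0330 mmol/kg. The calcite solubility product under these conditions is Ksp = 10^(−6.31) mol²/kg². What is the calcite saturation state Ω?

Ksp = 10^(−6.31) = 4.898×10^-7
Ω = [Ca²⁺][CO3²⁻]/Ksp = (8.72×10^-3)(0.0330×10^-3) / 4.898×10^-7 = 0.588

Ω = 0.588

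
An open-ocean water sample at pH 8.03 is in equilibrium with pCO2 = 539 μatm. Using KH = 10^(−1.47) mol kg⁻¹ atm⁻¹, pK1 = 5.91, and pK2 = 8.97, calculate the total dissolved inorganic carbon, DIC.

DIC = 2.70 mmol/kg

[CO2*] = KH · pCO2 = 10^(−1.47) × 539×10^-6 = 1.826×10^-5 mol/kg
α₀ = 1/(1 + K1/[H⁺] + K1K2/[H⁺]²) = 1/(1 + 10^+2.12 + 10^+1.18) = 0.006759
DIC = [CO2*]/α₀ = 1.826×10^-5 / 0.006759 = 2.70 mmol/kg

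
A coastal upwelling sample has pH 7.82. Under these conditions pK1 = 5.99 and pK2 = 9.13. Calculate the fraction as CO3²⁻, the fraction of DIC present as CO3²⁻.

α₂ = 0.0460

α₂ = 1 / (1 + [H⁺]/K2 + [H⁺]²/(K1K2)) = 1 / (1 + 10^+1.31 + 10^-0.52)
   = 1 / (1 + 20.417 + 0.30200) = 1/21.719 = 0.04604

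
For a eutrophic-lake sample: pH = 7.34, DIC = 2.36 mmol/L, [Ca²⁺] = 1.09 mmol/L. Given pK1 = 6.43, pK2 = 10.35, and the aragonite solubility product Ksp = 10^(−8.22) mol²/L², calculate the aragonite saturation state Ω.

α₂ = 1 / (1 + [H⁺]/K2 + [H⁺]²/(K1K2)) = 1 / (1 + 10^+3.01 + 10^+2.10)
   = 1 / (1 + 1023.3 + 125.89) = 1/1150.2 = 0.0008694
[CO3²⁻] = α₂ × DIC = 0.0008694 × 2.36 = 0.002052 mmol/L = 2.052 μmol/L
Ksp = 10^(−8.22) = 6.026×10^-9
Ω = [Ca²⁺][CO3²⁻]/Ksp = (1.09×10^-3)(2.052×10^-6) / 6.026×10^-9 = 0.371

Ω = 0.371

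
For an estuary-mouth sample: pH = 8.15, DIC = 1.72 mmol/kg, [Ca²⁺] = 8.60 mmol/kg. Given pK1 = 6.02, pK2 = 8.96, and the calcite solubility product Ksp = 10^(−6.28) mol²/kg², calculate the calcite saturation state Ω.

Ω = 3.76

α₂ = 1 / (1 + [H⁺]/K2 + [H⁺]²/(K1K2)) = 1 / (1 + 10^+0.81 + 10^-1.32)
   = 1 / (1 + 6.4565 + 0.047863) = 1/7.5044 = 0.1333
[CO3²⁻] = α₂ × DIC = 0.1333 × 1.72 = 0.2292 mmol/kg
Ksp = 10^(−6.28) = 5.248×10^-7
Ω = [Ca²⁺][CO3²⁻]/Ksp = (8.60×10^-3)(2.292×10^-4) / 5.248×10^-7 = 3.76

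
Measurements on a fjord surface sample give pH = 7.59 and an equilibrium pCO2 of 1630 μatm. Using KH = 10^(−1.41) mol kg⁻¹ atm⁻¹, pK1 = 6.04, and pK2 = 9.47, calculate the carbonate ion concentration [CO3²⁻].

[CO3²⁻] = 0.0297 mmol/kg

[CO2*] = KH · pCO2 = 10^(−1.41) × 1630×10^-6 = 6.341×10^-5 mol/kg
α₀ = 1/(1 + K1/[H⁺] + K1K2/[H⁺]²) = 1/(1 + 10^+1.55 + 10^-0.33) = 0.02706
DIC = [CO2*]/α₀ = 6.341×10^-5 / 0.02706 = 2.343 mmol/kg
[CO3²⁻] = α₂·DIC; α₂ = 0.01266, so [CO3²⁻] = 0.01266 × 2.343 = 0.0297 mmol/kg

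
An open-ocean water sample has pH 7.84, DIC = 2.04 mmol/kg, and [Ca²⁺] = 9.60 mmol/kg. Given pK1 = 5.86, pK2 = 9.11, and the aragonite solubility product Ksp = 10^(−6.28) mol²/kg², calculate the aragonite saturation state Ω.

α₂ = 1 / (1 + [H⁺]/K2 + [H⁺]²/(K1K2)) = 1 / (1 + 10^+1.27 + 10^-0.71)
   = 1 / (1 + 18.621 + 0.19498) = 1/19.816 = 0.05046
[CO3²⁻] = α₂ × DIC = 0.05046 × 2.04 = 0.1029 mmol/kg
Ksp = 10^(−6.28) = 5.248×10^-7
Ω = [Ca²⁺][CO3²⁻]/Ksp = (9.60×10^-3)(1.029×10^-4) / 5.248×10^-7 = 1.88

Ω = 1.88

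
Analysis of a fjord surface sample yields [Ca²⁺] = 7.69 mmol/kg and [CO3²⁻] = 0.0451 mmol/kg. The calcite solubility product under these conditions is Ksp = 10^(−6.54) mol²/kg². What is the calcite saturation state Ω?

Ksp = 10^(−6.54) = 2.884×10^-7
Ω = [Ca²⁺][CO3²⁻]/Ksp = (7.69×10^-3)(0.0451×10^-3) / 2.884×10^-7 = 1.20

Ω = 1.20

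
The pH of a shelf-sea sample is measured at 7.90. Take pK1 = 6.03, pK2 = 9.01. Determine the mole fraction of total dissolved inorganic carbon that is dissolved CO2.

α₀ = 1 / (1 + K1/[H⁺] + K1K2/[H⁺]²) = 1 / (1 + 10^+1.87 + 10^+0.76)
   = 1 / (1 + 74.131 + 5.7544) = 1/80.885 = 0.01236

α₀ = 0.0124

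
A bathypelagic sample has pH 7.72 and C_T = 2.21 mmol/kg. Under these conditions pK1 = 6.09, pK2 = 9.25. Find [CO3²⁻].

[CO3²⁻] = 0.0619 mmol/kg

α₂ = 1 / (1 + [H⁺]/K2 + [H⁺]²/(K1K2)) = 1 / (1 + 10^+1.53 + 10^-0.10)
   = 1 / (1 + 33.884 + 0.79433) = 1/35.679 = 0.02803
[CO3²⁻] = α₂ × DIC = 0.02803 × 2.21 = 0.0619 mmol/kg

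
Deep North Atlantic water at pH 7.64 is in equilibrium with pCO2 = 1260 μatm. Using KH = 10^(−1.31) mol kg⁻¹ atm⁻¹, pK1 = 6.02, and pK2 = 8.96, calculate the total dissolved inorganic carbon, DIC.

DIC = 2.76 mmol/kg

[CO2*] = KH · pCO2 = 10^(−1.31) × 1260×10^-6 = 6.171×10^-5 mol/kg
α₀ = 1/(1 + K1/[H⁺] + K1K2/[H⁺]²) = 1/(1 + 10^+1.62 + 10^+0.30) = 0.02238
DIC = [CO2*]/α₀ = 6.171×10^-5 / 0.02238 = 2.76 mmol/kg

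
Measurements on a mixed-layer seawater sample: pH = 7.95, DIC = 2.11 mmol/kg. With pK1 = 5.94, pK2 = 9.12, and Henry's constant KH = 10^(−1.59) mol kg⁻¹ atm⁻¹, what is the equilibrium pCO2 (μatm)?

pCO2 = 745 μatm

α₀ = 1 / (1 + K1/[H⁺] + K1K2/[H⁺]²) = 1 / (1 + 10^+2.01 + 10^+0.84)
   = 1 / (1 + 102.33 + 6.9183) = 1/110.25 = 0.009070
[CO2*] = α₀ × DIC = 0.009070 × 2.11 = 0.01914 mmol/kg = 19.14 μmol/kg
pCO2 = [CO2*]/KH = 1.914×10^-5 / 2.570×10^-2 = 745 μatm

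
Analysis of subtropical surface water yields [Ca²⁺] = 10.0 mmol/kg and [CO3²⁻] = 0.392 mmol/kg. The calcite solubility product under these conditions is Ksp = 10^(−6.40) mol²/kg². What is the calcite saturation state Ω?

Ω = 9.85

Ksp = 10^(−6.40) = 3.981×10^-7
Ω = [Ca²⁺][CO3²⁻]/Ksp = (10.0×10^-3)(0.392×10^-3) / 3.981×10^-7 = 9.85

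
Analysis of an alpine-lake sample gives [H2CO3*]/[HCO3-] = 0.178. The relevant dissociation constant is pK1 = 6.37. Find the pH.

From K1 = [H⁺][HCO3-]/[H2CO3*]:  pH = pK1 − log₁₀([H2CO3*]/[HCO3-])
log₁₀(0.178) = -0.750
pH = 6.37 − (-0.750) = 7.12

pH = 7.12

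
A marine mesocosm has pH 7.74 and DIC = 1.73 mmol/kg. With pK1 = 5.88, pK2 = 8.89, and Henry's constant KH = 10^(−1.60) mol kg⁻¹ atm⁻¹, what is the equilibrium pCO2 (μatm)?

α₀ = 1 / (1 + K1/[H⁺] + K1K2/[H⁺]²) = 1 / (1 + 10^+1.86 + 10^+0.71)
   = 1 / (1 + 72.444 + 5.1286) = 1/78.572 = 0.01273
[CO2*] = α₀ × DIC = 0.01273 × 1.73 = 0.02202 mmol/kg
pCO2 = [CO2*]/KH = 2.202×10^-5 / 2.512×10^-2 = 877 μatm

pCO2 = 877 μatm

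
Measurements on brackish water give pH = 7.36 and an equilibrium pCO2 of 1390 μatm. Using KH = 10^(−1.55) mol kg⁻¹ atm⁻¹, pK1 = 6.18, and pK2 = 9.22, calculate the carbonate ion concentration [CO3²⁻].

[CO2*] = KH · pCO2 = 10^(−1.55) × 1390×10^-6 = 3.918×10^-5 mol/kg
α₀ = 1/(1 + K1/[H⁺] + K1K2/[H⁺]²) = 1/(1 + 10^+1.18 + 10^-0.68) = 0.06118
DIC = [CO2*]/α₀ = 3.918×10^-5 / 0.06118 = 0.6403 mmol/kg
[CO3²⁻] = α₂·DIC; α₂ = 0.01278, so [CO3²⁻] = 0.01278 × 0.6403 = 0.00818 mmol/kg = 8.18 μmol/kg

[CO3²⁻] = 8.18 μmol/kg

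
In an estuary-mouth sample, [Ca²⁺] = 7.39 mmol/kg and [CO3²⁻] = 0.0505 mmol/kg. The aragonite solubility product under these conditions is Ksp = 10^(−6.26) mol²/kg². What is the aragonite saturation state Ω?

Ω = 0.679

Ksp = 10^(−6.26) = 5.495×10^-7
Ω = [Ca²⁺][CO3²⁻]/Ksp = (7.39×10^-3)(0.0505×10^-3) / 5.495×10^-7 = 0.679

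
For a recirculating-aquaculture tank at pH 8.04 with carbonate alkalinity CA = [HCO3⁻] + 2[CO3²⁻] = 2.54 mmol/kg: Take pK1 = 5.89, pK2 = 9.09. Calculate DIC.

CA = [HCO3⁻] + 2[CO3²⁻] = (α₁ + 2α₂)·DIC
At pH 8.04: [H⁺]/K1 = 10^-2.15 = 0.0070795, K2/[H⁺] = 10^-1.05 = 0.089125
α₁ = 1/(1 + 0.0070795 + 0.089125) = 1/1.0962 = 0.9122; α₂ = α₁·K2/[H⁺] = 0.08130
α₁ + 2α₂ = 1.0748
DIC = CA / (α₁ + 2α₂) = 2.54 / 1.0748 = 2.36 mmol/kg

DIC = 2.36 mmol/kg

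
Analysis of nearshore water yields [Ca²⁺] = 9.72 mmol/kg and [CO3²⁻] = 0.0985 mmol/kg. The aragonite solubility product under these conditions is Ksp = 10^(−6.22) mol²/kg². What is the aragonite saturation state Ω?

Ω = 1.59

Ksp = 10^(−6.22) = 6.026×10^-7
Ω = [Ca²⁺][CO3²⁻]/Ksp = (9.72×10^-3)(0.0985×10^-3) / 6.026×10^-7 = 1.59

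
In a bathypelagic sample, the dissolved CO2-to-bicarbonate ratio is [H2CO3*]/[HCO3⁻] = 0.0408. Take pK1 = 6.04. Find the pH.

pH = 7.43

From K1 = [H⁺][HCO3⁻]/[H2CO3*]:  pH = pK1 − log₁₀([H2CO3*]/[HCO3⁻])
log₁₀(0.0408) = -1.389
pH = 6.04 − (-1.389) = 7.43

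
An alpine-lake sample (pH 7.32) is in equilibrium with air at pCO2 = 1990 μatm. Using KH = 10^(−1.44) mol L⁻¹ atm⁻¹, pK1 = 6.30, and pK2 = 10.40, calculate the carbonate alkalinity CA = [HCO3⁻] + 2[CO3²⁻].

[CO2*] = KH · pCO2 = 10^(−1.44) × 1990×10^-6 = 7.225×10^-5 mol/L
α₀ = 1/(1 + K1/[H⁺] + K1K2/[H⁺]²) = 1/(1 + 10^+1.02 + 10^-2.06) = 0.08711
DIC = [CO2*]/α₀ = 7.225×10^-5 / 0.08711 = 0.8295 mmol/L
CA = (α₁ + 2α₂)·DIC = (0.9121 + 2×0.0007587) × 0.8295 = 0.758 mmol/L

CA = 0.758 mmol/L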